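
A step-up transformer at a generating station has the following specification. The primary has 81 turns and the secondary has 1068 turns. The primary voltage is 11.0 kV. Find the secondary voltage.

V_s/V_p = N_s/N_p, so V_s = 11000 × 1068/81 = 145000 V.

V_s ≈ 145000 V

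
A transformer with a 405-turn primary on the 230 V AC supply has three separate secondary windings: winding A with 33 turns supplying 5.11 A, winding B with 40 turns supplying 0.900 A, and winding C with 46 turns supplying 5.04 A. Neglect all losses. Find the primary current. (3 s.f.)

V_A = 230 × 33/405 = 18.741 V; V_B = 230 × 40/405 = 22.716 V; V_C = 230 × 46/405 = 26.123 V.
P_out = V_A I_A + V_B I_B + V_C I_C = 18.741×5.11 + 22.716×0.900 + 26.123×5.04 = 95.765 + 20.444 + 131.66 = 247.87 W.
Ideal ⇒ P_in = P_out, so I_p = P_out/V_p = 247.87/230 = 1.08 A.

I_p ≈ 1.08 A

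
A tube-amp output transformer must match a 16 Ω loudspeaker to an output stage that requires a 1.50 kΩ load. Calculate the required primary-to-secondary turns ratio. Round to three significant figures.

Z_p/Z_s = (N_p/N_s)², so N_p/N_s = √(1500/16) = √93.8 = 9.68.

N_p/N_s ≈ 9.68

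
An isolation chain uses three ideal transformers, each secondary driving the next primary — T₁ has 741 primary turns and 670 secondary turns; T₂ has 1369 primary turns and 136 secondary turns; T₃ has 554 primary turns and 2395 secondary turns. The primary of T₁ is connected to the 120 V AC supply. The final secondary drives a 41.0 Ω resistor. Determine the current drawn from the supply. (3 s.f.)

Secondary of T₁: V = 120.00 × 670/741 = 108.50 V.
Secondary of T₂: V = 108.50 × 136/1369 = 10.779 V.
Secondary of T₃: V = 10.779 × 2395/554 = 46.598 V.
I_load = 46.598/41.0 = 1.1365 A, so P_out = 46.598 × 1.1365 = 52.961 W.
All ideal ⇒ P_in = P_out, so I_supply = 52.961/120 = 0.441 A.

I_supply ≈ 0.441 A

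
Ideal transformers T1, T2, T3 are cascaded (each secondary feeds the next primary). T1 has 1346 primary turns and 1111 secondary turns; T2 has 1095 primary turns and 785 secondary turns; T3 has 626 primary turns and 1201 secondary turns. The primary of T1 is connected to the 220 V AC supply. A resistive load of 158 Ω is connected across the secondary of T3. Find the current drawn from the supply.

After T1: V = 220.00 × 1111/1346 = 181.59 V.
After T2: V = 181.59 × 785/1095 = 130.18 V.
After T3: V = 130.18 × 1201/626 = 249.76 V.
I_load = 249.76/158 = 1.5807 A, so P_out = 249.76 × 1.5807 = 394.80 W.
All ideal ⇒ P_in = P_out, so I_supply = 394.80/220 = 1.79 A.

I_supply ≈ 1.79 A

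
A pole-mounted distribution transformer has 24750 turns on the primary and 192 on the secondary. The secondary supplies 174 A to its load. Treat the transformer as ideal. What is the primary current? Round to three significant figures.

I_p ≈ 1.35 A

For an ideal transformer I_p/I_s = N_s/N_p, so I_p = 174 × 192/24750 = 1.35 A.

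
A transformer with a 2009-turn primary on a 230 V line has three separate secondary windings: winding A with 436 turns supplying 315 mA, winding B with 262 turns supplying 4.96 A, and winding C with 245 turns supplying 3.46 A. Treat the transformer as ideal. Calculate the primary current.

V_A = 230 × 436/2009 = 49.915 V; V_B = 230 × 262/2009 = 29.995 V; V_C = 230 × 245/2009 = 28.049 V.
P_out = V_A I_A + V_B I_B + V_C I_C = 49.915×0.315 + 29.995×4.96 + 28.049×3.46 = 15.723 + 148.78 + 97.049 = 261.55 W.
Ideal ⇒ P_in = P_out, so I_p = P_out/V_p = 261.55/230 = 1.14 A.

I_p ≈ 1.14 A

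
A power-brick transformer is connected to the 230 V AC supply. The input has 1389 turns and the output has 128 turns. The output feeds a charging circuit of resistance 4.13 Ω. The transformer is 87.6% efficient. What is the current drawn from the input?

I_in ≈ 0.540 A

V_out = 230 × 128/1389 = 21.195 V.
I_out = V_out/R = 21.195/4.13 = 5.1320 A.
P_out = V_out I_out = 21.195 × 5.1320 = 108.77 W.
P_in = P_out/η = 108.77/0.876 = 124.17 W.
I_in = P_in/V_in = 124.17/230 = 0.540 A.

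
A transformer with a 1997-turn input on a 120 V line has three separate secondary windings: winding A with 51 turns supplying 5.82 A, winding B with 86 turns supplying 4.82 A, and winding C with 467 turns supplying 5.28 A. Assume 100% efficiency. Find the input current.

V_A = 120 × 51/1997 = 3.0646 V; V_B = 120 × 86/1997 = 5.1678 V; V_C = 120 × 467/1997 = 28.062 V.
P_out = V_A I_A + V_B I_B + V_C I_C = 3.0646×5.82 + 5.1678×4.82 + 28.062×5.28 = 17.836 + 24.909 + 148.17 = 190.91 W.
Ideal ⇒ P_in = P_out, so I_in = P_out/V_in = 190.91/120 = 1.59 A.

I_in ≈ 1.59 A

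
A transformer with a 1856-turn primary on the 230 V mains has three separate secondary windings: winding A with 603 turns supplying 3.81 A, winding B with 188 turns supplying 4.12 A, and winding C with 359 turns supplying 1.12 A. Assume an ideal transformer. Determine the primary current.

V_A = 230 × 603/1856 = 74.725 V; V_B = 230 × 188/1856 = 23.297 V; V_C = 230 × 359/1856 = 44.488 V.
P_out = V_A I_A + V_B I_B + V_C I_C = 74.725×3.81 + 23.297×4.12 + 44.488×1.12 = 284.70 + 95.985 + 49.827 = 430.52 W.
Ideal ⇒ P_in = P_out, so I_p = P_out/V_p = 430.52/230 = 1.87 A.

I_p ≈ 1.87 A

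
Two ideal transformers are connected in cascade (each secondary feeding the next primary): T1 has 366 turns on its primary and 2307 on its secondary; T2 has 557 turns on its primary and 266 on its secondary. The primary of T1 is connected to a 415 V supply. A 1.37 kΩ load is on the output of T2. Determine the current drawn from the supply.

I_supply ≈ 2.74 A

After T1: V = 415.00 × 2307/366 = 2615.9 V.
After T2: V = 2615.9 × 266/557 = 1249.2 V.
I_load = 1249.2/1370 = 0.91184 A, so P_out = 1249.2 × 0.91184 = 1139.1 W.
All ideal ⇒ P_in = P_out, so I_supply = 1139.1/415 = 2.74 A.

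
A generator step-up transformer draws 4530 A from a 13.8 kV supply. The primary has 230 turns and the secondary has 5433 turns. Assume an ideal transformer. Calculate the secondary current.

I_s ≈ 192 A

I_s/I_p = N_p/N_s, so I_s = 4530 × 230/5433 = 192 A.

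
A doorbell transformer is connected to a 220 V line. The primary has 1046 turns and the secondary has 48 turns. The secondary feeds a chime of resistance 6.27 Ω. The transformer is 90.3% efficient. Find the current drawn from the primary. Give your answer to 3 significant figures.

I_p ≈ 0.0818 A

V_s = 220 × 48/1046 = 10.096 V.
I_s = V_s/R = 10.096/6.27 = 1.6101 A.
P_out = V_s I_s = 10.096 × 1.6101 = 16.255 W.
P_in = P_out/η = 16.255/0.903 = 18.002 W.
I_p = P_in/V_p = 18.002/220 = 0.0818 A.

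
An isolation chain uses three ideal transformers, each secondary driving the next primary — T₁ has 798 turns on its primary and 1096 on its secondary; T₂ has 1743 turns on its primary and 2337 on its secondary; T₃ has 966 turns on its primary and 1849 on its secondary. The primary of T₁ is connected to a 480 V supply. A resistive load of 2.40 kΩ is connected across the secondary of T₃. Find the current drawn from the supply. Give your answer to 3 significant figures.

Secondary of T₁: V = 480.00 × 1096/798 = 659.25 V.
Secondary of T₂: V = 659.25 × 2337/1743 = 883.91 V.
Secondary of T₃: V = 883.91 × 1849/966 = 1691.9 V.
I_load = 1691.9/2400 = 0.70495 A, so P_out = 1691.9 × 0.70495 = 1192.7 W.
All ideal ⇒ P_in = P_out, so I_supply = 1192.7/480 = 2.48 A.

I_supply ≈ 2.48 A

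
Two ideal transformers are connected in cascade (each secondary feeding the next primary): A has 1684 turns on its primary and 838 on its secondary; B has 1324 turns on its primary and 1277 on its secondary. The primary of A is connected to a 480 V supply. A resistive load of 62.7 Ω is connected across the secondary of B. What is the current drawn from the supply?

Secondary of A: V = 480.00 × 838/1684 = 238.86 V.
Secondary of B: V = 238.86 × 1277/1324 = 230.38 V.
I_load = 230.38/62.7 = 3.6743 A, so P_out = 230.38 × 3.6743 = 846.50 W.
All ideal ⇒ P_in = P_out, so I_supply = 846.50/480 = 1.76 A.

I_supply ≈ 1.76 A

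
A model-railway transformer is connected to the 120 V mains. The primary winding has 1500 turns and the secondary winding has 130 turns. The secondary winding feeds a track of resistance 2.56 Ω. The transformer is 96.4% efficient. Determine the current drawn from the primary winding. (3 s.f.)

I_p ≈ 0.365 A

V_s = 120 × 130/1500 = 10.400 V.
I_s = V_s/R = 10.400/2.56 = 4.0625 A.
P_out = V_s I_s = 10.400 × 4.0625 = 42.250 W.
P_in = P_out/η = 42.250/0.964 = 43.828 W.
I_p = P_in/V_p = 43.828/120 = 0.365 A.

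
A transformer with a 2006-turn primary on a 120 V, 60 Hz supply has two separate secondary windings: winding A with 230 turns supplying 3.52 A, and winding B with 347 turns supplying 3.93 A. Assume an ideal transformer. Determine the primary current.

I_p ≈ 1.08 A

V_A = 120 × 230/2006 = 13.759 V; V_B = 120 × 347/2006 = 20.758 V.
P_out = V_A I_A + V_B I_B = 13.759×3.52 + 20.758×3.93 = 48.431 + 81.578 = 130.01 W.
Ideal ⇒ P_in = P_out, so I_p = P_out/V_p = 130.01/120 = 1.08 A.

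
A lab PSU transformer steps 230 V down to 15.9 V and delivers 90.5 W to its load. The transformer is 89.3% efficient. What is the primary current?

I_p ≈ 0.441 A

P_in = P_out/η = 90.5/0.893 = 101.34 W.
I_p = P_in/V_p = 101.34/230 = 0.441 A.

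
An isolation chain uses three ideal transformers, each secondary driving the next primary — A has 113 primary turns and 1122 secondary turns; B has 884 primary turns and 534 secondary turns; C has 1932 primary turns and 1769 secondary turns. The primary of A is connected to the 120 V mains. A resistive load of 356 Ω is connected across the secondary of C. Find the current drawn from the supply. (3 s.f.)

I_supply ≈ 10.2 A

After A: V = 120.00 × 1122/113 = 1191.5 V.
After B: V = 1191.5 × 534/884 = 719.75 V.
After C: V = 719.75 × 1769/1932 = 659.03 V.
I_load = 659.03/356 = 1.8512 A, so P_out = 659.03 × 1.8512 = 1220.0 W.
All ideal ⇒ P_in = P_out, so I_supply = 1220.0/120 = 10.2 A.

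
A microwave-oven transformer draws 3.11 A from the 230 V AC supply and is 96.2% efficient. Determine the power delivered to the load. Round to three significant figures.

P_in = V_p I_p = 230 × 3.11 = 715.30 W.
P_out = η P_in = 0.962 × 715.30 = 688 W.

P_out ≈ 688 W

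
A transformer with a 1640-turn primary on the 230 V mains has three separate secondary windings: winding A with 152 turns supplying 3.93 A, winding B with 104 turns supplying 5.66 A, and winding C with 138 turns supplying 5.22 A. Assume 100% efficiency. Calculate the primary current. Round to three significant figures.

V_A = 230 × 152/1640 = 21.317 V; V_B = 230 × 104/1640 = 14.585 V; V_C = 230 × 138/1640 = 19.354 V.
P_out = V_A I_A + V_B I_B + V_C I_C = 21.317×3.93 + 14.585×5.66 + 19.354×5.22 = 83.776 + 82.553 + 101.03 = 267.36 W.
Ideal ⇒ P_in = P_out, so I_p = P_out/V_p = 267.36/230 = 1.16 A.

I_p ≈ 1.16 A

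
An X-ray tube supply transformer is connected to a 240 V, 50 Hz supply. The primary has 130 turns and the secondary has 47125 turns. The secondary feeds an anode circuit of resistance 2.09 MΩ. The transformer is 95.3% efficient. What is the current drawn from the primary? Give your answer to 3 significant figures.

V_s = 240 × 47125/130 = 87000 V.
I_s = V_s/R = 87000/(2.09×10^6) = 0.041627 A.
P_out = V_s I_s = 87000 × 0.041627 = 3621.5 W.
P_in = P_out/η = 3621.5/0.953 = 3800.1 W.
I_p = P_in/V_p = 3800.1/240 = 15.8 A.

I_p ≈ 15.8 A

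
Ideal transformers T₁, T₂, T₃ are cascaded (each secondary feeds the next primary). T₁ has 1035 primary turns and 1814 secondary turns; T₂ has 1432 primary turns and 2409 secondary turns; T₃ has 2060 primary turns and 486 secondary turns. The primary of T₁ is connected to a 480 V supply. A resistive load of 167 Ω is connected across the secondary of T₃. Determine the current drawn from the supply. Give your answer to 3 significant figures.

Secondary of T₁: V = 480.00 × 1814/1035 = 841.28 V.
Secondary of T₂: V = 841.28 × 2409/1432 = 1415.2 V.
Secondary of T₃: V = 1415.2 × 486/2060 = 333.89 V.
I_load = 333.89/167 = 1.9993 A, so P_out = 333.89 × 1.9993 = 667.55 W.
All ideal ⇒ P_in = P_out, so I_supply = 667.55/480 = 1.39 A.

I_supply ≈ 1.39 A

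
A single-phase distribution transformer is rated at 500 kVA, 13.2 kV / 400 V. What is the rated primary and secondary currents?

I_p ≈ 37.9 A, I_s ≈ 1250 A

I_p = S/V_p = 500000/13200 = 37.9 A.
I_s = S/V_s = 500000/400 = 1250 A.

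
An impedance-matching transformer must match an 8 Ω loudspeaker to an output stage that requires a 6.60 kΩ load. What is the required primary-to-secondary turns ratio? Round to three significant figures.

N_p/N_s ≈ 28.7

Z_p/Z_s = (N_p/N_s)², so N_p/N_s = √(6600/8) = √825 = 28.7.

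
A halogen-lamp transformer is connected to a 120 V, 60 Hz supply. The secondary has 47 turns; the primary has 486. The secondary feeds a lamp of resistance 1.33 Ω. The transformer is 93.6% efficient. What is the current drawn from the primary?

I_p ≈ 0.902 A

V_s = 120 × 47/486 = 11.605 V.
I_s = V_s/R = 11.605/1.33 = 8.7255 A.
P_out = V_s I_s = 11.605 × 8.7255 = 101.26 W.
P_in = P_out/η = 101.26/0.936 = 108.18 W.
I_p = P_in/V_p = 108.18/120 = 0.902 A.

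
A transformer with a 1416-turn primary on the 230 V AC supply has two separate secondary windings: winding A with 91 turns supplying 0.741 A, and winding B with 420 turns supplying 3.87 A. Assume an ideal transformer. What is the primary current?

V_A = 230 × 91/1416 = 14.781 V; V_B = 230 × 420/1416 = 68.220 V.
P_out = V_A I_A + V_B I_B = 14.781×0.741 + 68.220×3.87 = 10.953 + 264.01 = 274.97 W.
Ideal ⇒ P_in = P_out, so I_p = P_out/V_p = 274.97/230 = 1.20 A.

I_p ≈ 1.20 A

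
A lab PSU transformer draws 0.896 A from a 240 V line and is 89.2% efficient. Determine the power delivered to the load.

P_out ≈ 192 W

P_in = V_p I_p = 240 × 0.896 = 215.04 W.
P_out = η P_in = 0.892 × 215.04 = 192 W.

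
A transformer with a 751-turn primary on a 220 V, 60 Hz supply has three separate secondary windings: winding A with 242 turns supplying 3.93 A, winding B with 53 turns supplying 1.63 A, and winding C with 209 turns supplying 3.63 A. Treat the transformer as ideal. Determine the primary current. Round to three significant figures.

I_p ≈ 2.39 A

V_A = 220 × 242/751 = 70.892 V; V_B = 220 × 53/751 = 15.526 V; V_C = 220 × 209/751 = 61.225 V.
P_out = V_A I_A + V_B I_B + V_C I_C = 70.892×3.93 + 15.526×1.63 + 61.225×3.63 = 278.61 + 25.307 + 222.25 = 526.16 W.
Ideal ⇒ P_in = P_out, so I_p = P_out/V_p = 526.16/220 = 2.39 A.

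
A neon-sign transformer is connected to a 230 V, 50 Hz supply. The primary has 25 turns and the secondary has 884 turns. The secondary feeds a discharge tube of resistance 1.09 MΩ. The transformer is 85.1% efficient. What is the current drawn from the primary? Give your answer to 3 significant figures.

I_p ≈ 0.310 A

V_s = 230 × 884/25 = 8132.8 V.
I_s = V_s/R = 8132.8/(1.09×10^6) = 0.0074613 A.
P_out = V_s I_s = 8132.8 × 0.0074613 = 60.681 W.
P_in = P_out/η = 60.681/0.851 = 71.306 W.
I_p = P_in/V_p = 71.306/230 = 0.310 A.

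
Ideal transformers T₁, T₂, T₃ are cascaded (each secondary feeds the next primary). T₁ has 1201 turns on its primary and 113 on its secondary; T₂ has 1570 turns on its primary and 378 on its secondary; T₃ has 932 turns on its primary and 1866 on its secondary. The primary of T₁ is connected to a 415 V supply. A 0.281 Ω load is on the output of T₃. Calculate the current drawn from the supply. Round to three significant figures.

Secondary of T₁: V = 415.00 × 113/1201 = 39.047 V.
Secondary of T₂: V = 39.047 × 378/1570 = 9.4010 V.
Secondary of T₃: V = 9.4010 × 1866/932 = 18.822 V.
I_load = 18.822/0.281 = 66.983 A, so P_out = 18.822 × 66.983 = 1260.8 W.
All ideal ⇒ P_in = P_out, so I_supply = 1260.8/415 = 3.04 A.

I_supply ≈ 3.04 A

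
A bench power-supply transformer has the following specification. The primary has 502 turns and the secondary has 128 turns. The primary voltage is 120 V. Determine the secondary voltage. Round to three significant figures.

V_s ≈ 30.6 V

V_s/V_p = N_s/N_p, so V_s = 120 × 128/502 = 30.6 V.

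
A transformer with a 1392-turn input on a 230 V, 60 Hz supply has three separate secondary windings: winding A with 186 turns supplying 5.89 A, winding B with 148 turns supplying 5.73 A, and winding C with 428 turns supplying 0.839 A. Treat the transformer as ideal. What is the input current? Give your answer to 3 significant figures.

I_in ≈ 1.65 A

V_A = 230 × 186/1392 = 30.733 V; V_B = 230 × 148/1392 = 24.454 V; V_C = 230 × 428/1392 = 70.718 V.
P_out = V_A I_A + V_B I_B + V_C I_C = 30.733×5.89 + 24.454×5.73 + 70.718×0.839 = 181.02 + 140.12 + 59.333 = 380.47 W.
Ideal ⇒ P_in = P_out, so I_in = P_out/V_in = 380.47/230 = 1.65 A.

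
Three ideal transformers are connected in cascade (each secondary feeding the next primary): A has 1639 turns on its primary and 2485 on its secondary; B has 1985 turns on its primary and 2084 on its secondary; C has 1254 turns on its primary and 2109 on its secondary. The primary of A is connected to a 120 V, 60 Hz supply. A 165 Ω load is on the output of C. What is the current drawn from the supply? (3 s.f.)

Secondary of A: V = 120.00 × 2485/1639 = 181.94 V.
Secondary of B: V = 181.94 × 2084/1985 = 191.01 V.
Secondary of C: V = 191.01 × 2109/1254 = 321.25 V.
I_load = 321.25/165 = 1.9470 A, so P_out = 321.25 × 1.9470 = 625.47 W.
All ideal ⇒ P_in = P_out, so I_supply = 625.47/120 = 5.21 A.

I_supply ≈ 5.21 A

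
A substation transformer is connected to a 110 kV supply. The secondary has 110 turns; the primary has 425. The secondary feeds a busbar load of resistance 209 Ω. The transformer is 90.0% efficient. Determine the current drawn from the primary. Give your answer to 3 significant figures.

V_s = 110000 × 110/425 = 28471 V.
I_s = V_s/R = 28471/209 = 136.22 A.
P_out = V_s I_s = 28471 × 136.22 = 3.8783×10^6 W.
P_in = P_out/η = 3.8783×10^6/0.900 = 4.3093×10^6 W.
I_p = P_in/V_p = 4.3093×10^6/110000 = 39.2 A.

I_p ≈ 39.2 A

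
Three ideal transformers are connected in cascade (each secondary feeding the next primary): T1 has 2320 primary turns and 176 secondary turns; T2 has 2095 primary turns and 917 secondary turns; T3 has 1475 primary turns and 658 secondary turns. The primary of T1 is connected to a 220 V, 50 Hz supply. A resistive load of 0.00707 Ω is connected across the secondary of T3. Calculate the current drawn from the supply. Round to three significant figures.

I_supply ≈ 6.83 A

After T1: V = 220.00 × 176/2320 = 16.690 V.
After T2: V = 16.690 × 917/2095 = 7.3052 V.
After T3: V = 7.3052 × 658/1475 = 3.2589 V.
I_load = 3.2589/0.00707 = 460.94 A, so P_out = 3.2589 × 460.94 = 1502.2 W.
All ideal ⇒ P_in = P_out, so I_supply = 1502.2/220 = 6.83 A.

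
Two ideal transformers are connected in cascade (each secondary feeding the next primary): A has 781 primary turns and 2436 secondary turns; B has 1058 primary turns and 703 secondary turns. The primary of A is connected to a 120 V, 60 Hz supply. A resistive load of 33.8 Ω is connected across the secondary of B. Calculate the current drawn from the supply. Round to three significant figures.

I_supply ≈ 15.2 A

Secondary of A: V = 120.00 × 2436/781 = 374.29 V.
Secondary of B: V = 374.29 × 703/1058 = 248.70 V.
I_load = 248.70/33.8 = 7.3580 A, so P_out = 248.70 × 7.3580 = 1829.9 W.
All ideal ⇒ P_in = P_out, so I_supply = 1829.9/120 = 15.2 A.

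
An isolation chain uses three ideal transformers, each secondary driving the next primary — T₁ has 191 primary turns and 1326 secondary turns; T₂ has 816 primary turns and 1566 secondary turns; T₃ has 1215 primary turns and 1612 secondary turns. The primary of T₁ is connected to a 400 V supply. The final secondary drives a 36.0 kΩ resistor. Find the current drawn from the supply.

I_supply ≈ 3.47 A

Secondary of T₁: V = 400.00 × 1326/191 = 2777.0 V.
Secondary of T₂: V = 2777.0 × 1566/816 = 5329.3 V.
Secondary of T₃: V = 5329.3 × 1612/1215 = 7070.7 V.
I_load = 7070.7/36000 = 0.19641 A, so P_out = 7070.7 × 0.19641 = 1388.7 W.
All ideal ⇒ P_in = P_out, so I_supply = 1388.7/400 = 3.47 A.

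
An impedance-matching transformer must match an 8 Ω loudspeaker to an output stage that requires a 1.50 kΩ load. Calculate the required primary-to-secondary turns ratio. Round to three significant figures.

Z_p/Z_s = (N_p/N_s)², so N_p/N_s = √(1500/8) = √188 = 13.7.

N_p/N_s ≈ 13.7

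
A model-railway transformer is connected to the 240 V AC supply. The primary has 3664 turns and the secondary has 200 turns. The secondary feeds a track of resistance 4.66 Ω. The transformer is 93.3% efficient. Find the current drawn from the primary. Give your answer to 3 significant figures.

I_p ≈ 0.164 A

V_s = 240 × 200/3664 = 13.100 V.
I_s = V_s/R = 13.100/4.66 = 2.8113 A.
P_out = V_s I_s = 13.100 × 2.8113 = 36.829 W.
P_in = P_out/η = 36.829/0.933 = 39.473 W.
I_p = P_in/V_p = 39.473/240 = 0.164 A.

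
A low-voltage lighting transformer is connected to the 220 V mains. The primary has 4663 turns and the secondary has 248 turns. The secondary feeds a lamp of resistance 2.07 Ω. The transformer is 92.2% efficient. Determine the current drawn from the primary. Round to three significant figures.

I_p ≈ 0.326 A

V_s = 220 × 248/4663 = 11.701 V.
I_s = V_s/R = 11.701/2.07 = 5.6525 A.
P_out = V_s I_s = 11.701 × 5.6525 = 66.137 W.
P_in = P_out/η = 66.137/0.922 = 71.733 W.
I_p = P_in/V_p = 71.733/220 = 0.326 A.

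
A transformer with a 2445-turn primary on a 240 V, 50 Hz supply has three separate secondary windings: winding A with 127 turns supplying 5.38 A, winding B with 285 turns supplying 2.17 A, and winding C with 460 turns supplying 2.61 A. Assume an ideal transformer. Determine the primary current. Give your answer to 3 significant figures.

V_A = 240 × 127/2445 = 12.466 V; V_B = 240 × 285/2445 = 27.975 V; V_C = 240 × 460/2445 = 45.153 V.
P_out = V_A I_A + V_B I_B + V_C I_C = 12.466×5.38 + 27.975×2.17 + 45.153×2.61 = 67.068 + 60.707 + 117.85 = 245.63 W.
Ideal ⇒ P_in = P_out, so I_p = P_out/V_p = 245.63/240 = 1.02 A.

I_p ≈ 1.02 A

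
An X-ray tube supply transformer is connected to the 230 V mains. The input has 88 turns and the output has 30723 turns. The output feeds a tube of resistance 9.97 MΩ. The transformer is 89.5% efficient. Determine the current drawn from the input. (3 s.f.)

I_in ≈ 3.14 A

V_out = 230 × 30723/88 = 80299 V.
I_out = V_out/R = 80299/(9.97×10^6) = 0.0080540 A.
P_out = V_out I_out = 80299 × 0.0080540 = 646.73 W.
P_in = P_out/η = 646.73/0.895 = 722.60 W.
I_in = P_in/V_in = 722.60/230 = 3.14 A.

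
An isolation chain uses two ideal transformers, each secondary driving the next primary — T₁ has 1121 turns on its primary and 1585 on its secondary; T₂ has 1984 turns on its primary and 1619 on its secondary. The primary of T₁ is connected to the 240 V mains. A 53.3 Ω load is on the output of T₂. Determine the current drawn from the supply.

After T₁: V = 240.00 × 1585/1121 = 339.34 V.
After T₂: V = 339.34 × 1619/1984 = 276.91 V.
I_load = 276.91/53.3 = 5.1953 A, so P_out = 276.91 × 5.1953 = 1438.6 W.
All ideal ⇒ P_in = P_out, so I_supply = 1438.6/240 = 5.99 A.

I_supply ≈ 5.99 A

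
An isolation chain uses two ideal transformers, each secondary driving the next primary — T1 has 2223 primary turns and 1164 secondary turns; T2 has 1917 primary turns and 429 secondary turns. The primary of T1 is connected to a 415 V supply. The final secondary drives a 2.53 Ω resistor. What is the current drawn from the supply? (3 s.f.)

Secondary of T1: V = 415.00 × 1164/2223 = 217.30 V.
Secondary of T2: V = 217.30 × 429/1917 = 48.629 V.
I_load = 48.629/2.53 = 19.221 A, so P_out = 48.629 × 19.221 = 934.70 W.
All ideal ⇒ P_in = P_out, so I_supply = 934.70/415 = 2.25 A.

I_supply ≈ 2.25 A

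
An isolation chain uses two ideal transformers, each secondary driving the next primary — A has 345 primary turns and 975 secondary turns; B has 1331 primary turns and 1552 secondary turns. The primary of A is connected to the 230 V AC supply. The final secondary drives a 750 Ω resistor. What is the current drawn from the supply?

Secondary of A: V = 230.00 × 975/345 = 650.00 V.
Secondary of B: V = 650.00 × 1552/1331 = 757.93 V.
I_load = 757.93/750 = 1.0106 A, so P_out = 757.93 × 1.0106 = 765.94 W.
All ideal ⇒ P_in = P_out, so I_supply = 765.94/230 = 3.33 A.

I_supply ≈ 3.33 A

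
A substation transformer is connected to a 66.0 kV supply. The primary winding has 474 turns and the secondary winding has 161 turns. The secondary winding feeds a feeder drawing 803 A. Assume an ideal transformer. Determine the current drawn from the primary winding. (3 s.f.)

I_p ≈ 273 A

For an ideal transformer I_p N_p = I_s N_s, so I_p = 803 × 161/474 = 273 A.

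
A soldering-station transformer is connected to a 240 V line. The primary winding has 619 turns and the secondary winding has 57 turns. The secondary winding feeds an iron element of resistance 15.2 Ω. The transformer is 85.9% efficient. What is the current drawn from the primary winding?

V_s = 240 × 57/619 = 22.100 V.
I_s = V_s/R = 22.100/15.2 = 1.4540 A.
P_out = V_s I_s = 22.100 × 1.4540 = 32.133 W.
P_in = P_out/η = 32.133/0.859 = 37.407 W.
I_p = P_in/V_p = 37.407/240 = 0.156 A.

I_p ≈ 0.156 A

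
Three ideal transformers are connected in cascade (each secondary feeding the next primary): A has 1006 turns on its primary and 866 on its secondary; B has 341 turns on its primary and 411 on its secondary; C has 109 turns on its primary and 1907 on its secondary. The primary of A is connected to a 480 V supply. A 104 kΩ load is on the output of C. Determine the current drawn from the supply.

I_supply ≈ 1.52 A

After A: V = 480.00 × 866/1006 = 413.20 V.
After B: V = 413.20 × 411/341 = 498.02 V.
After C: V = 498.02 × 1907/109 = 8713.1 V.
I_load = 8713.1/104000 = 0.083780 A, so P_out = 8713.1 × 0.083780 = 729.98 W.
All ideal ⇒ P_in = P_out, so I_supply = 729.98/480 = 1.52 A.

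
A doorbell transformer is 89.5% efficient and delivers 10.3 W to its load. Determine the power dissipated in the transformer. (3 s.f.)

P_in = P_out/η = 10.3/0.895 = 11.5084 W.
P_loss = P_in − P_out = 11.5084 − 10.3 = 1.21 W.

P_loss ≈ 1.21 W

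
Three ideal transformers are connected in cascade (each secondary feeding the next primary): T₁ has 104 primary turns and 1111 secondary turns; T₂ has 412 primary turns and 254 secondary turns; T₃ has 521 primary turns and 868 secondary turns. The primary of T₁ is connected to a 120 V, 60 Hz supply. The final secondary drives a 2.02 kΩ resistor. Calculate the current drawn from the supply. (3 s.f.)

Secondary of T₁: V = 120.00 × 1111/104 = 1281.9 V.
Secondary of T₂: V = 1281.9 × 254/412 = 790.31 V.
Secondary of T₃: V = 790.31 × 868/521 = 1316.7 V.
I_load = 1316.7/2020 = 0.65182 A, so P_out = 1316.7 × 0.65182 = 858.24 W.
All ideal ⇒ P_in = P_out, so I_supply = 858.24/120 = 7.15 A.

I_supply ≈ 7.15 A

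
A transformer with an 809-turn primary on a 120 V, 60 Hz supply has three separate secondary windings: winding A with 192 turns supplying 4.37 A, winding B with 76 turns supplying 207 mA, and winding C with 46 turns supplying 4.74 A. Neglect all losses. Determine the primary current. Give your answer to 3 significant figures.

I_p ≈ 1.33 A

V_A = 120 × 192/809 = 28.480 V; V_B = 120 × 76/809 = 11.273 V; V_C = 120 × 46/809 = 6.8232 V.
P_out = V_A I_A + V_B I_B + V_C I_C = 28.480×4.37 + 11.273×0.207 + 6.8232×4.74 = 124.46 + 2.3335 + 32.342 = 159.13 W.
Ideal ⇒ P_in = P_out, so I_p = P_out/V_p = 159.13/120 = 1.33 A.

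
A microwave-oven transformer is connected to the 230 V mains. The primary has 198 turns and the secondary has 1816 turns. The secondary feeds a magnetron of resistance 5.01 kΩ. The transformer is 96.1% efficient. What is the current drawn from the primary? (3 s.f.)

V_s = 230 × 1816/198 = 2109.5 V.
I_s = V_s/R = 2109.5/5010 = 0.42106 A.
P_out = V_s I_s = 2109.5 × 0.42106 = 888.22 W.
P_in = P_out/η = 888.22/0.961 = 924.26 W.
I_p = P_in/V_p = 924.26/230 = 4.02 A.

I_p ≈ 4.02 A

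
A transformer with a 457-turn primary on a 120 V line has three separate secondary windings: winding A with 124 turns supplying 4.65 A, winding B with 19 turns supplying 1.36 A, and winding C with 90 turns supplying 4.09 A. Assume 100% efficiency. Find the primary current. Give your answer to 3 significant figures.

V_A = 120 × 124/457 = 32.560 V; V_B = 120 × 19/457 = 4.9891 V; V_C = 120 × 90/457 = 23.632 V.
P_out = V_A I_A + V_B I_B + V_C I_C = 32.560×4.65 + 4.9891×1.36 + 23.632×4.09 = 151.40 + 6.7851 + 96.656 = 254.85 W.
Ideal ⇒ P_in = P_out, so I_p = P_out/V_p = 254.85/120 = 2.12 A.

I_p ≈ 2.12 A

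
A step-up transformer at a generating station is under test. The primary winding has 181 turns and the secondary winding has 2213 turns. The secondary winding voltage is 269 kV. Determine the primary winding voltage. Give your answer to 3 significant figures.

V_p ≈ 22000 V

V_p/V_s = N_p/N_s, so V_p = 269000 × 181/2213 = 22000 V.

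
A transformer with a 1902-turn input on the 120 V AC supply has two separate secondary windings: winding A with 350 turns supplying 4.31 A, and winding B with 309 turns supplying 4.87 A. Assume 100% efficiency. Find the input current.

V_A = 120 × 350/1902 = 22.082 V; V_B = 120 × 309/1902 = 19.495 V.
P_out = V_A I_A + V_B I_B = 22.082×4.31 + 19.495×4.87 = 95.174 + 94.942 = 190.12 W.
Ideal ⇒ P_in = P_out, so I_in = P_out/V_in = 190.12/120 = 1.58 A.

I_in ≈ 1.58 A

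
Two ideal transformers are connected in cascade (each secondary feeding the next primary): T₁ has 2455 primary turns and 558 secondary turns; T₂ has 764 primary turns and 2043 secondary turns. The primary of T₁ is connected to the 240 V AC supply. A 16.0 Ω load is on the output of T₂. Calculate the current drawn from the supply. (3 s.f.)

After T₁: V = 240.00 × 558/2455 = 54.550 V.
After T₂: V = 54.550 × 2043/764 = 145.87 V.
I_load = 145.87/16.0 = 9.1169 A, so P_out = 145.87 × 9.1169 = 1329.9 W.
All ideal ⇒ P_in = P_out, so I_supply = 1329.9/240 = 5.54 A.

I_supply ≈ 5.54 A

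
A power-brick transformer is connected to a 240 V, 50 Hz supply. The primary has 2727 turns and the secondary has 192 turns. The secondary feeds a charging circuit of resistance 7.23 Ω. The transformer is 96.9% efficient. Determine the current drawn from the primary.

I_p ≈ 0.170 A

V_s = 240 × 192/2727 = 16.898 V.
I_s = V_s/R = 16.898/7.23 = 2.3372 A.
P_out = V_s I_s = 16.898 × 2.3372 = 39.493 W.
P_in = P_out/η = 39.493/0.969 = 40.756 W.
I_p = P_in/V_p = 40.756/240 = 0.170 A.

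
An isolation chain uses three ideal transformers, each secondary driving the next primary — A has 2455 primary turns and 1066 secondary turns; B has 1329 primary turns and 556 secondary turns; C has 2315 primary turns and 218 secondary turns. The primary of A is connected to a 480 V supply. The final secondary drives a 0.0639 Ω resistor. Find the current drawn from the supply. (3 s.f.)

I_supply ≈ 2.20 A

After A: V = 480.00 × 1066/2455 = 208.42 V.
After B: V = 208.42 × 556/1329 = 87.196 V.
After C: V = 87.196 × 218/2315 = 8.2111 V.
I_load = 8.2111/0.0639 = 128.50 A, so P_out = 8.2111 × 128.50 = 1055.1 W.
All ideal ⇒ P_in = P_out, so I_supply = 1055.1/480 = 2.20 A.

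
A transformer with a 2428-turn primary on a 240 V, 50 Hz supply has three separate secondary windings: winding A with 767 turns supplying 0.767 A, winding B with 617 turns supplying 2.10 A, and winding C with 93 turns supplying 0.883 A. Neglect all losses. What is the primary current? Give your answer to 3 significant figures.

V_A = 240 × 767/2428 = 75.815 V; V_B = 240 × 617/2428 = 60.988 V; V_C = 240 × 93/2428 = 9.1928 V.
P_out = V_A I_A + V_B I_B + V_C I_C = 75.815×0.767 + 60.988×2.10 + 9.1928×0.883 = 58.150 + 128.08 + 8.1172 = 194.34 W.
Ideal ⇒ P_in = P_out, so I_p = P_out/V_p = 194.34/240 = 0.810 A.

I_p ≈ 0.810 A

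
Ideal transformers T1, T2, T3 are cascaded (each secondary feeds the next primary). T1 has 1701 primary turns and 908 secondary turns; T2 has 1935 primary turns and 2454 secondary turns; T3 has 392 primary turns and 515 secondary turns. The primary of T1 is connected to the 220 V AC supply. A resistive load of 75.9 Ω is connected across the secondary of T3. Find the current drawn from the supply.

I_supply ≈ 2.29 A

After T1: V = 220.00 × 908/1701 = 117.44 V.
After T2: V = 117.44 × 2454/1935 = 148.94 V.
After T3: V = 148.94 × 515/392 = 195.67 V.
I_load = 195.67/75.9 = 2.5780 A, so P_out = 195.67 × 2.5780 = 504.42 W.
All ideal ⇒ P_in = P_out, so I_supply = 504.42/220 = 2.29 A.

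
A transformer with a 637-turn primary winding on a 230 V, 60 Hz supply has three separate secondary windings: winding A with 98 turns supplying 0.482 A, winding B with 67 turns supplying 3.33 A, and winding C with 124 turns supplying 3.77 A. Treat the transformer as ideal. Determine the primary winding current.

V_A = 230 × 98/637 = 35.385 V; V_B = 230 × 67/637 = 24.192 V; V_C = 230 × 124/637 = 44.772 V.
P_out = V_A I_A + V_B I_B + V_C I_C = 35.385×0.482 + 24.192×3.33 + 44.772×3.77 = 17.055 + 80.558 + 168.79 = 266.40 W.
Ideal ⇒ P_in = P_out, so I_p = P_out/V_p = 266.40/230 = 1.16 A.

I_p ≈ 1.16 A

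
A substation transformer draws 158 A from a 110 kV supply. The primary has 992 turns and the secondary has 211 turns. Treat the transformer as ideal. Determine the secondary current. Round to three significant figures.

I_s ≈ 743 A

I_s/I_p = N_p/N_s, so I_s = 158 × 992/211 = 743 A.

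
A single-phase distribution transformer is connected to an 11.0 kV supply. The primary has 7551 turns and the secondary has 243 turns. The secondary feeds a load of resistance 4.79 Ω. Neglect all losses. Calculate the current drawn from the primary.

V_s = V_p × N_s/N_p = 11000 × 243/7551 = 353.99 V.
I_s = V_s/R = 353.99/4.79 = 73.902 A.
For an ideal transformer I_p N_p = I_s N_s, so I_p = 73.902 × 243/7551 = 2.38 A.

I_p ≈ 2.38 A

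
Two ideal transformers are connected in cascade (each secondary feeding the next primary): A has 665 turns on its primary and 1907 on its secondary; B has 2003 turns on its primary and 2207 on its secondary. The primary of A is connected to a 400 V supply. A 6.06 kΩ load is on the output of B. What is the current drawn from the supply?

I_supply ≈ 0.659 A

After A: V = 400.00 × 1907/665 = 1147.1 V.
After B: V = 1147.1 × 2207/2003 = 1263.9 V.
I_load = 1263.9/6060 = 0.20856 A, so P_out = 1263.9 × 0.20856 = 263.60 W.
All ideal ⇒ P_in = P_out, so I_supply = 263.60/400 = 0.659 A.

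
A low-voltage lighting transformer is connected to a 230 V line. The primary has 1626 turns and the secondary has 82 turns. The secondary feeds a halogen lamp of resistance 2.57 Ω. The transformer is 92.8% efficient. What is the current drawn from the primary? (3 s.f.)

V_s = 230 × 82/1626 = 11.599 V.
I_s = V_s/R = 11.599/2.57 = 4.5132 A.
P_out = V_s I_s = 11.599 × 4.5132 = 52.349 W.
P_in = P_out/η = 52.349/0.928 = 56.411 W.
I_p = P_in/V_p = 56.411/230 = 0.245 A.

I_p ≈ 0.245 A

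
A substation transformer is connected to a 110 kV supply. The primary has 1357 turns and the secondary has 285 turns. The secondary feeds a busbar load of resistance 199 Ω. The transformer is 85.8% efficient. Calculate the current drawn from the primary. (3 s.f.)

I_p ≈ 28.4 A

V_s = 110000 × 285/1357 = 23102 V.
I_s = V_s/R = 23102/199 = 116.09 A.
P_out = V_s I_s = 23102 × 116.09 = 2.6820×10^6 W.
P_in = P_out/η = 2.6820×10^6/0.858 = 3.1259×10^6 W.
I_p = P_in/V_p = 3.1259×10^6/110000 = 28.4 A.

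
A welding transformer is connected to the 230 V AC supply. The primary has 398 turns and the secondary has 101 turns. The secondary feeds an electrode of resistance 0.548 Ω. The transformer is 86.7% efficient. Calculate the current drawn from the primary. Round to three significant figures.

V_s = 230 × 101/398 = 58.367 V.
I_s = V_s/R = 58.367/0.548 = 106.51 A.
P_out = V_s I_s = 58.367 × 106.51 = 6216.6 W.
P_in = P_out/η = 6216.6/0.867 = 7170.2 W.
I_p = P_in/V_p = 7170.2/230 = 31.2 A.

I_p ≈ 31.2 A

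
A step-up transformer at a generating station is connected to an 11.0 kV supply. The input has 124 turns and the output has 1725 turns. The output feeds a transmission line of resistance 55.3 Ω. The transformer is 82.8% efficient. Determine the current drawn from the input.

I_in ≈ 46500 A

V_out = 11000 × 1725/124 = 153020 V.
I_out = V_out/R = 153020/55.3 = 2767.2 A.
P_out = V_out I_out = 153020 × 2767.2 = 4.2344×10^8 W.
P_in = P_out/η = 4.2344×10^8/0.828 = 5.1140×10^8 W.
I_in = P_in/V_in = 5.1140×10^8/11000 = 46500 A.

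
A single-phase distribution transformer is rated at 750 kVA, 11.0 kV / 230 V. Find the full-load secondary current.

I_s ≈ 3260 A

I_s = S/V_s = 750000/230 = 3260 A.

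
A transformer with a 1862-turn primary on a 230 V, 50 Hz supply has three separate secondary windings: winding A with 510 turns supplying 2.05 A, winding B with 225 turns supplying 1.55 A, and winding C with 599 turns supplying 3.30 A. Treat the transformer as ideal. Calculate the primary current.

V_A = 230 × 510/1862 = 62.997 V; V_B = 230 × 225/1862 = 27.793 V; V_C = 230 × 599/1862 = 73.990 V.
P_out = V_A I_A + V_B I_B + V_C I_C = 62.997×2.05 + 27.793×1.55 + 73.990×3.30 = 129.14 + 43.079 + 244.17 = 416.39 W.
Ideal ⇒ P_in = P_out, so I_p = P_out/V_p = 416.39/230 = 1.81 A.

I_p ≈ 1.81 A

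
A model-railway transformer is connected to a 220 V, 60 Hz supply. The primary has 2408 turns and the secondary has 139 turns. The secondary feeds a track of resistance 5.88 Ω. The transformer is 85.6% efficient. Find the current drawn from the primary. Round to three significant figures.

I_p ≈ 0.146 A

V_s = 220 × 139/2408 = 12.699 V.
I_s = V_s/R = 12.699/5.88 = 2.1598 A.
P_out = V_s I_s = 12.699 × 2.1598 = 27.427 W.
P_in = P_out/η = 27.427/0.856 = 32.041 W.
I_p = P_in/V_p = 32.041/220 = 0.146 A.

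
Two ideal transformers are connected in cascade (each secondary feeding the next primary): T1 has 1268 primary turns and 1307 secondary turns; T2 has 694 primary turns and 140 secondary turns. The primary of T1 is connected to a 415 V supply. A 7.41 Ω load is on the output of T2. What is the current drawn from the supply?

I_supply ≈ 2.42 A

After T1: V = 415.00 × 1307/1268 = 427.76 V.
After T2: V = 427.76 × 140/694 = 86.292 V.
I_load = 86.292/7.41 = 11.645 A, so P_out = 86.292 × 11.645 = 1004.9 W.
All ideal ⇒ P_in = P_out, so I_supply = 1004.9/415 = 2.42 A.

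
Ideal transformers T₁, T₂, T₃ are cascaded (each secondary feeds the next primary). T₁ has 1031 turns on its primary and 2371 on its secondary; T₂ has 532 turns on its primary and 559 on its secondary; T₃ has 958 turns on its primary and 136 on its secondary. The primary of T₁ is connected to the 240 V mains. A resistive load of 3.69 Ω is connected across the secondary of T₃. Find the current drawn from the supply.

Secondary of T₁: V = 240.00 × 2371/1031 = 551.93 V.
Secondary of T₂: V = 551.93 × 559/532 = 579.94 V.
Secondary of T₃: V = 579.94 × 136/958 = 82.330 V.
I_load = 82.330/3.69 = 22.312 A, so P_out = 82.330 × 22.312 = 1836.9 W.
All ideal ⇒ P_in = P_out, so I_supply = 1836.9/240 = 7.65 A.

I_supply ≈ 7.65 A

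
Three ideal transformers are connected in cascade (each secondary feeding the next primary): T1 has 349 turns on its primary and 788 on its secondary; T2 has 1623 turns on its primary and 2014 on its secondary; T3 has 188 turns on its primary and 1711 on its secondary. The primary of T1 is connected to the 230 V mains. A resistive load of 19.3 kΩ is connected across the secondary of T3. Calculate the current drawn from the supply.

I_supply ≈ 7.75 A

Secondary of T1: V = 230.00 × 788/349 = 519.31 V.
Secondary of T2: V = 519.31 × 2014/1623 = 644.42 V.
Secondary of T3: V = 644.42 × 1711/188 = 5864.9 V.
I_load = 5864.9/19300 = 0.30388 A, so P_out = 5864.9 × 0.30388 = 1782.2 W.
All ideal ⇒ P_in = P_out, so I_supply = 1782.2/230 = 7.75 A.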